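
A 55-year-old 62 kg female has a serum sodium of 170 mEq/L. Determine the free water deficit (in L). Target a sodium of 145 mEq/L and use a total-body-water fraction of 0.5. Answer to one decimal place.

TBW = 0.5 · 62 = 31 L
Free water deficit = TBW · (Na/145 − 1)
= 31 · (170/145 − 1)
= 31 · 0.1724
= 5.34 L

5.3 L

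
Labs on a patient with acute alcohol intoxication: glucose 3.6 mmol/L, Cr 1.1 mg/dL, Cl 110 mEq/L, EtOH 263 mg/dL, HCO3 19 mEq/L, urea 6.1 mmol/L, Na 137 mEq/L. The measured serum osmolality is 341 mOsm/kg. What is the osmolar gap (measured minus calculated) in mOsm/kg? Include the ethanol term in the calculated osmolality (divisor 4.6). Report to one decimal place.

Calculated osmolality = 2·Na + glucose + urea + ethanol/4.6
= 2·137 + 3.6 + 6.1 + 263/4.6
= 274 + 3.60 + 6.10 + 57.17
= 340.87 mOsm/kg ≈ 340.9 mOsm/kg
Osmolar gap = measured − calculated = 341 − 340.9 = 0.1 mOsm/kg

0.1 mOsm/kg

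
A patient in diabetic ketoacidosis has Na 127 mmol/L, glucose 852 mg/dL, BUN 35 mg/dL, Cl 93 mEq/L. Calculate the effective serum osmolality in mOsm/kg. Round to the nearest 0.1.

301.3 mOsm/kg

Effective osmolality excludes urea (freely permeant across cell membranes):
2·Na + glucose/18
= 2·127 + 852/18
= 254 + 47.33
= 301.33 mOsm/kg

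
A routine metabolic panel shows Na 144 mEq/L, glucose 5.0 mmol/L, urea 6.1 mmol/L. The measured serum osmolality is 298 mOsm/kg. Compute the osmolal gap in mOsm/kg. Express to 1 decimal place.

-1.1 mOsm/kg

Calculated osmolality = 2·Na + glucose + urea
= 2·144 + 5 + 6.1
= 288 + 5 + 6.10
= 299.1 mOsm/kg ≈ 299.1 mOsm/kg
Osmolar gap = measured − calculated = 298 − 299.1 = -1.1 mOsm/kg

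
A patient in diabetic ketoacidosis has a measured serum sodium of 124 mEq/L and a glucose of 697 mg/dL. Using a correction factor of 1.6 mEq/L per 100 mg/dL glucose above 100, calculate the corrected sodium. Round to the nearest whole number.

Corrected Na = measured Na + 1.6 · (glucose − 100)/100
= 124 + 1.6 · (697 − 100)/100
= 124 + 9.6
= 133.6 mEq/L

134 mEq/L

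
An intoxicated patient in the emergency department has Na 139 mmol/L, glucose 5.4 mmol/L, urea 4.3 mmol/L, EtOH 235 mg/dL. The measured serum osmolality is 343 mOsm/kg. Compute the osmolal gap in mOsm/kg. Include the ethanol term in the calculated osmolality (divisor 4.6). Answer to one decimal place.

4.2 mOsm/kg

Calculated osmolality = 2·Na + glucose + urea + ethanol/4.6
= 2·139 + 5.4 + 4.3 + 235/4.6
= 278 + 5.40 + 4.30 + 51.09
= 338.79 mOsm/kg ≈ 338.8 mOsm/kg
Osmolar gap = measured − calculated = 343 − 338.8 = 4.2 mOsm/kg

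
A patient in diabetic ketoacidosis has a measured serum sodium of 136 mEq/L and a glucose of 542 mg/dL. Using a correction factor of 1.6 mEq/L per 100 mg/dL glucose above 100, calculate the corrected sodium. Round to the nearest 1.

143 mEq/L

Corrected Na = measured Na + 1.6 · (glucose − 100)/100
= 136 + 1.6 · (542 − 100)/100
= 136 + 7.1
= 143.1 mEq/L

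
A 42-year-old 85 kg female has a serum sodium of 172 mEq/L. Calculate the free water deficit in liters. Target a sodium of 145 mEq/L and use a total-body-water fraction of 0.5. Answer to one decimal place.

TBW = 0.5 · 85 = 42.5 L
Free water deficit = TBW · (Na/145 − 1)
= 42.5 · (172/145 − 1)
= 42.5 · 0.1862
= 7.91 L

7.9 L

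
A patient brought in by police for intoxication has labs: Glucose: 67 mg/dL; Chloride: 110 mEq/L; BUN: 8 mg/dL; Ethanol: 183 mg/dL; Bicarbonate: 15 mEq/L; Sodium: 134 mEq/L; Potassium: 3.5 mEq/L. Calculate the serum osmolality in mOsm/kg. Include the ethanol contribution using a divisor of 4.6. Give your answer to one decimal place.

Calculated osmolality = 2·Na + glucose/18 + BUN/2.8 + ethanol/4.6
= 2·134 + 67/18 + 8/2.8 + 183/4.6
= 268 + 3.72 + 2.86 + 39.78
= 314.36 mOsm/kg

314.4 mOsm/kg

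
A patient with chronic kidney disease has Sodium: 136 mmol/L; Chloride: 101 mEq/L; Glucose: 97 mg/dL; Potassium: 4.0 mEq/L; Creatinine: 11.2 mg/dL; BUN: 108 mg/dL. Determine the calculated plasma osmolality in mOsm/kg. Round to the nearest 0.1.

Calculated osmolality = 2·Na + glucose/18 + BUN/2.8
= 2·136 + 97/18 + 108/2.8
= 272 + 5.39 + 38.57
= 315.96 mOsm/kg

316.0 mOsm/kg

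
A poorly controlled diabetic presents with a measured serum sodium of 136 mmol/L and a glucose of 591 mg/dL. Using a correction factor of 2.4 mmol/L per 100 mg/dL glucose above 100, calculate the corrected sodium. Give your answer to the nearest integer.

148 mmol/L

Corrected Na = measured Na + 2.4 · (glucose − 100)/100
= 136 + 2.4 · (591 − 100)/100
= 136 + 11.8
= 147.8 mmol/L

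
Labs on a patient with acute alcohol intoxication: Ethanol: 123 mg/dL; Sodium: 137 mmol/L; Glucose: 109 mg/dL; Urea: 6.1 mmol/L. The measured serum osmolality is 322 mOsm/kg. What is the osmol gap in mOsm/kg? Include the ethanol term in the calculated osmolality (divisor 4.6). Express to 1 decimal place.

9.1 mOsm/kg

Calculated osmolality = 2·Na + glucose/18 + urea + ethanol/4.6
= 2·137 + 109/18 + 6.1 + 123/4.6
= 274 + 6.06 + 6.10 + 26.74
= 312.9 mOsm/kg ≈ 312.9 mOsm/kg
Osmolar gap = measured − calculated = 322 − 312.9 = 9.1 mOsm/kg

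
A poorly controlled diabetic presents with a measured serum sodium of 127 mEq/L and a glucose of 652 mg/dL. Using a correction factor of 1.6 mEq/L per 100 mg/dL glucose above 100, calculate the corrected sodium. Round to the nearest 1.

136 mEq/L

Corrected Na = measured Na + 1.6 · (glucose − 100)/100
= 127 + 1.6 · (652 − 100)/100
= 127 + 8.8
= 135.8 mEq/L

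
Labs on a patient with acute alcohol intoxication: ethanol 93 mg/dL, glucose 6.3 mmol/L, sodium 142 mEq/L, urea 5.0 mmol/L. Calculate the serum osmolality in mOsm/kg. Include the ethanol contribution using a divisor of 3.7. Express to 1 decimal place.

Calculated osmolality = 2·Na + glucose + urea + ethanol/3.7
= 2·142 + 6.3 + 5 + 93/3.7
= 284 + 6.30 + 5 + 25.14
= 320.44 mOsm/kg

320.4 mOsm/kg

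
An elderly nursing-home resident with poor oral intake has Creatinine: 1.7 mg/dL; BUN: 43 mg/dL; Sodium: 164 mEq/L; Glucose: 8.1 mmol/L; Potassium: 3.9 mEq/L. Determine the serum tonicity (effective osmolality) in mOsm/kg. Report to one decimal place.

Effective osmolality excludes urea (freely permeant across cell membranes):
2·Na + glucose
= 2·164 + 8.1
= 328 + 8.1
= 336.1 mOsm/kg

336.1 mOsm/kg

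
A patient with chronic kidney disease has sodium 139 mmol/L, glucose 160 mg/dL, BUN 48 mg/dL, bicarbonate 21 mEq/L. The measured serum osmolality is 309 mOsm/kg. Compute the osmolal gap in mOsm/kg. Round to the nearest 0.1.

5.0 mOsm/kg

Calculated osmolality = 2·Na + glucose/18 + BUN/2.8
= 2·139 + 160/18 + 48/2.8
= 278 + 8.89 + 17.14
= 304.03 mOsm/kg ≈ 304.0 mOsm/kg
Osmolar gap = measured − calculated = 309 − 304.0 = 5.0 mOsm/kg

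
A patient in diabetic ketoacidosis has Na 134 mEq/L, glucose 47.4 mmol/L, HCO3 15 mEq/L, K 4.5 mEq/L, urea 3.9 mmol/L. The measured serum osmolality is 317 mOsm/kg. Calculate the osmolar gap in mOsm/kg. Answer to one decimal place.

-2.3 mOsm/kg

Calculated osmolality = 2·Na + glucose + urea
= 2·134 + 47.4 + 3.9
= 268 + 47.40 + 3.90
= 319.3 mOsm/kg ≈ 319.3 mOsm/kg
Osmolar gap = measured − calculated = 317 − 319.3 = -2.3 mOsm/kg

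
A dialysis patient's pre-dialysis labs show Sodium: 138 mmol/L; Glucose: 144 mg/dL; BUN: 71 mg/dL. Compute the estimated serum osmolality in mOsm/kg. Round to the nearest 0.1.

Calculated osmolality = 2·Na + glucose/18 + BUN/2.8
= 2·138 + 144/18 + 71/2.8
= 276 + 8 + 25.36
= 309.36 mOsm/kg

309.4 mOsm/kg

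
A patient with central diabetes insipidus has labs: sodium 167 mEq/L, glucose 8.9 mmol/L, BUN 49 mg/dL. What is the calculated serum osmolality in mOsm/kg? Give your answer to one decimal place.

360.4 mOsm/kg

Calculated osmolality = 2·Na + glucose + BUN/2.8
= 2·167 + 8.9 + 49/2.8
= 334 + 8.90 + 17.50
= 360.4 mOsm/kg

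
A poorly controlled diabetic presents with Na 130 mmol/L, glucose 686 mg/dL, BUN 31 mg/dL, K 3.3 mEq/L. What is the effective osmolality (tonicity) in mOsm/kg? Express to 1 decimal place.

Effective osmolality excludes urea (freely permeant across cell membranes):
2·Na + glucose/18
= 2·130 + 686/18
= 260 + 38.11
= 298.11 mOsm/kg

298.1 mOsm/kg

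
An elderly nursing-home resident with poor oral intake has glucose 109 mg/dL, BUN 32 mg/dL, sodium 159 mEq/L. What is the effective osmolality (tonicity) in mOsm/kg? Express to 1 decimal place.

Effective osmolality excludes urea (freely permeant across cell membranes):
2·Na + glucose/18
= 2·159 + 109/18
= 318 + 6.06
= 324.06 mOsm/kg

324.1 mOsm/kg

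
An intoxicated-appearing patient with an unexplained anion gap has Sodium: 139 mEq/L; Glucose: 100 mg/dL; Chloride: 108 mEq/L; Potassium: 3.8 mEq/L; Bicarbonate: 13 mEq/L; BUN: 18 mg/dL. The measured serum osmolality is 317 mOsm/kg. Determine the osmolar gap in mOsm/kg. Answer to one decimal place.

27.0 mOsm/kg

Calculated osmolality = 2·Na + glucose/18 + BUN/2.8
= 2·139 + 100/18 + 18/2.8
= 278 + 5.56 + 6.43
= 289.99 mOsm/kg ≈ 290.0 mOsm/kg
Osmolar gap = measured − calculated = 317 − 290.0 = 27.0 mOsm/kg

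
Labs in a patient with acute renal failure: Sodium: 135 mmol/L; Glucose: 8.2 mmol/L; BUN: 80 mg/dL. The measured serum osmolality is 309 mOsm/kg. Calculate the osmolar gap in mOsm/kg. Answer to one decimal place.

Calculated osmolality = 2·Na + glucose + BUN/2.8
= 2·135 + 8.2 + 80/2.8
= 270 + 8.20 + 28.57
= 306.77 mOsm/kg ≈ 306.8 mOsm/kg
Osmolar gap = measured − calculated = 309 − 306.8 = 2.2 mOsm/kg

2.2 mOsm/kg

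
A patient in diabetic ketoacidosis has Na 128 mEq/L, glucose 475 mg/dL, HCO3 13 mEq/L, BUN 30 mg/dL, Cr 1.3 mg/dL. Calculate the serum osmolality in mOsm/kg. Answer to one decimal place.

293.1 mOsm/kg

Calculated osmolality = 2·Na + glucose/18 + BUN/2.8
= 2·128 + 475/18 + 30/2.8
= 256 + 26.39 + 10.71
= 293.1 mOsm/kg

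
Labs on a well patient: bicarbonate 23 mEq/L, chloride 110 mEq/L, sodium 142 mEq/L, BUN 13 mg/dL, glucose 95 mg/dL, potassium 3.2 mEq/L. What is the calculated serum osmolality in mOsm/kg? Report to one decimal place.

Calculated osmolality = 2·Na + glucose/18 + BUN/2.8
= 2·142 + 95/18 + 13/2.8
= 284 + 5.28 + 4.64
= 293.92 mOsm/kg

293.9 mOsm/kg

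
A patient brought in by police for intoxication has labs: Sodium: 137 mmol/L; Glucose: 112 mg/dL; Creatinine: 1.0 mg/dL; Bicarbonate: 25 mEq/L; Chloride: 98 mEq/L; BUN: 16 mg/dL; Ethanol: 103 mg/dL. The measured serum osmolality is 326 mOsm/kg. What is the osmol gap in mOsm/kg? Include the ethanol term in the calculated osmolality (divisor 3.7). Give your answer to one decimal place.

12.2 mOsm/kg

Calculated osmolality = 2·Na + glucose/18 + BUN/2.8 + ethanol/3.7
= 2·137 + 112/18 + 16/2.8 + 103/3.7
= 274 + 6.22 + 5.71 + 27.84
= 313.77 mOsm/kg ≈ 313.8 mOsm/kg
Osmolar gap = measured − calculated = 326 − 313.8 = 12.2 mOsm/kg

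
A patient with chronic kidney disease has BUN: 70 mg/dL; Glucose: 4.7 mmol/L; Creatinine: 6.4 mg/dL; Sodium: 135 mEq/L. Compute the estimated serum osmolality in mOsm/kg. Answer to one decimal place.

Calculated osmolality = 2·Na + glucose + BUN/2.8
= 2·135 + 4.7 + 70/2.8
= 270 + 4.70 + 25
= 299.7 mOsm/kg

299.7 mOsm/kg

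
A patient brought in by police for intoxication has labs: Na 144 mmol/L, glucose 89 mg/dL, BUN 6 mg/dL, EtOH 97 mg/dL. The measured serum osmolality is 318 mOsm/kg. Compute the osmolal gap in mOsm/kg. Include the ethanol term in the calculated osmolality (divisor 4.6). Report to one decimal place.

1.8 mOsm/kg

Calculated osmolality = 2·Na + glucose/18 + BUN/2.8 + ethanol/4.6
= 2·144 + 89/18 + 6/2.8 + 97/4.6
= 288 + 4.94 + 2.14 + 21.09
= 316.17 mOsm/kg ≈ 316.2 mOsm/kg
Osmolar gap = measured − calculated = 318 − 316.2 = 1.8 mOsm/kg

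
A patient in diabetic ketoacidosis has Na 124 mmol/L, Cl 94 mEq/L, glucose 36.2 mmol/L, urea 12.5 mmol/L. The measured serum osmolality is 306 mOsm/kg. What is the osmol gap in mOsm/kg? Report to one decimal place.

9.3 mOsm/kg

Calculated osmolality = 2·Na + glucose + urea
= 2·124 + 36.2 + 12.5
= 248 + 36.20 + 12.50
= 296.7 mOsm/kg ≈ 296.7 mOsm/kg
Osmolar gap = measured − calculated = 306 − 296.7 = 9.3 mOsm/kg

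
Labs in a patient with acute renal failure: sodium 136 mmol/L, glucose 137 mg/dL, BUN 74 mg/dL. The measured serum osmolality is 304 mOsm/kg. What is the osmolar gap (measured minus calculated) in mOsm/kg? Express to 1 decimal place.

-2.0 mOsm/kg

Calculated osmolality = 2·Na + glucose/18 + BUN/2.8
= 2·136 + 137/18 + 74/2.8
= 272 + 7.61 + 26.43
= 306.04 mOsm/kg ≈ 306.0 mOsm/kg
Osmolar gap = measured − calculated = 304 − 306.0 = -2.0 mOsm/kg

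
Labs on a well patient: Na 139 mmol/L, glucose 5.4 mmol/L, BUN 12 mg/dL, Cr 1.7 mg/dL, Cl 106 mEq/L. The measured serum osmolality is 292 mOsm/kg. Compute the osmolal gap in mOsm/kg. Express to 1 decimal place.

4.3 mOsm/kg

Calculated osmolality = 2·Na + glucose + BUN/2.8
= 2·139 + 5.4 + 12/2.8
= 278 + 5.40 + 4.29
= 287.69 mOsm/kg ≈ 287.7 mOsm/kg
Osmolar gap = measured − calculated = 292 − 287.7 = 4.3 mOsm/kg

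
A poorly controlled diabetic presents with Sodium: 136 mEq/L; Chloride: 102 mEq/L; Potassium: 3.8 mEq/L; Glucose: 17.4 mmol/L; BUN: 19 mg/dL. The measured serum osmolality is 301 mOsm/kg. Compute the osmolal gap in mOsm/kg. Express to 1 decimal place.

Calculated osmolality = 2·Na + glucose + BUN/2.8
= 2·136 + 17.4 + 19/2.8
= 272 + 17.40 + 6.79
= 296.19 mOsm/kg ≈ 296.2 mOsm/kg
Osmolar gap = measured − calculated = 301 − 296.2 = 4.8 mOsm/kg

4.8 mOsm/kg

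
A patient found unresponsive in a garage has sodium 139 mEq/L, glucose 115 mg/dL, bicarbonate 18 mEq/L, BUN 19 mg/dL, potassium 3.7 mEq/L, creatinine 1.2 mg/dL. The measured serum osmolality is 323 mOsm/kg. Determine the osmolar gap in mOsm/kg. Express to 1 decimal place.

Calculated osmolality = 2·Na + glucose/18 + BUN/2.8
= 2·139 + 115/18 + 19/2.8
= 278 + 6.39 + 6.79
= 291.18 mOsm/kg ≈ 291.2 mOsm/kg
Osmolar gap = measured − calculated = 323 − 291.2 = 31.8 mOsm/kg

31.8 mOsm/kg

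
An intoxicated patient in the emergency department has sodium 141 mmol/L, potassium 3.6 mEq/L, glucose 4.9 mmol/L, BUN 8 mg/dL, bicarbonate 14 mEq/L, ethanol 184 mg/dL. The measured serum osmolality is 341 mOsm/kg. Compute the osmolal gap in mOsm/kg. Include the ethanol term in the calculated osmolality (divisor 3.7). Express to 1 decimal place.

1.5 mOsm/kg

Calculated osmolality = 2·Na + glucose + BUN/2.8 + ethanol/3.7
= 2·141 + 4.9 + 8/2.8 + 184/3.7
= 282 + 4.90 + 2.86 + 49.73
= 339.49 mOsm/kg ≈ 339.5 mOsm/kg
Osmolar gap = measured − calculated = 341 − 339.5 = 1.5 mOsm/kg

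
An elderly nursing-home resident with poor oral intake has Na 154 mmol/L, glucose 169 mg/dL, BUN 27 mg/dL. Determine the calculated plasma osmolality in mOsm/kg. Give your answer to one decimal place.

327.0 mOsm/kg

Calculated osmolality = 2·Na + glucose/18 + BUN/2.8
= 2·154 + 169/18 + 27/2.8
= 308 + 9.39 + 9.64
= 327.03 mOsm/kg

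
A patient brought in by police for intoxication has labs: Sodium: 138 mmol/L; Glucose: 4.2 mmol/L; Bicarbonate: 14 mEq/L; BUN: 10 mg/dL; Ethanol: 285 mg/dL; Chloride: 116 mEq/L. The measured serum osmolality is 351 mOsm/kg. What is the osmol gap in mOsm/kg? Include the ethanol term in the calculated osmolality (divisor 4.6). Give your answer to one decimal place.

5.3 mOsm/kg

Calculated osmolality = 2·Na + glucose + BUN/2.8 + ethanol/4.6
= 2·138 + 4.2 + 10/2.8 + 285/4.6
= 276 + 4.20 + 3.57 + 61.96
= 345.73 mOsm/kg ≈ 345.7 mOsm/kg
Osmolar gap = measured − calculated = 351 − 345.7 = 5.3 mOsm/kg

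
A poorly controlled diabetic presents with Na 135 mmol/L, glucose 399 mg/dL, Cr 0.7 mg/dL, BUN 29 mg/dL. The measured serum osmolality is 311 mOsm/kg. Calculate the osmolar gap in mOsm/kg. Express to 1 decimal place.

Calculated osmolality = 2·Na + glucose/18 + BUN/2.8
= 2·135 + 399/18 + 29/2.8
= 270 + 22.17 + 10.36
= 302.53 mOsm/kg ≈ 302.5 mOsm/kg
Osmolar gap = measured − calculated = 311 − 302.5 = 8.5 mOsm/kg

8.5 mOsm/kg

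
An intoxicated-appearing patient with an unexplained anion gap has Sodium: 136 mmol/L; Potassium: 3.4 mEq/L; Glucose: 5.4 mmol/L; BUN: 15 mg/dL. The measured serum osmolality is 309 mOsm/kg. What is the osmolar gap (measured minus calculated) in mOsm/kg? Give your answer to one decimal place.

26.2 mOsm/kg

Calculated osmolality = 2·Na + glucose + BUN/2.8
= 2·136 + 5.4 + 15/2.8
= 272 + 5.40 + 5.36
= 282.76 mOsm/kg ≈ 282.8 mOsm/kg
Osmolar gap = measured − calculated = 309 − 282.8 = 26.2 mOsm/kg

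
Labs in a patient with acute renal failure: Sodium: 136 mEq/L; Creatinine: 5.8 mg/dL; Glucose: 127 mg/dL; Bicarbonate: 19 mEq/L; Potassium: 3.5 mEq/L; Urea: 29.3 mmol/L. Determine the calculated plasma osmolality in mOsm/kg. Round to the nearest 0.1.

Calculated osmolality = 2·Na + glucose/18 + urea
= 2·136 + 127/18 + 29.3
= 272 + 7.06 + 29.30
= 308.36 mOsm/kg

308.4 mOsm/kg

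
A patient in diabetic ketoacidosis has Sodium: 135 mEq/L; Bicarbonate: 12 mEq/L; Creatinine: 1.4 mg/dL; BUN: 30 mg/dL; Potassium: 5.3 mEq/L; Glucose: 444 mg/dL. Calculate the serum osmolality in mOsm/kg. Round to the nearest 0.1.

305.4 mOsm/kg

Calculated osmolality = 2·Na + glucose/18 + BUN/2.8
= 2·135 + 444/18 + 30/2.8
= 270 + 24.67 + 10.71
= 305.38 mOsm/kg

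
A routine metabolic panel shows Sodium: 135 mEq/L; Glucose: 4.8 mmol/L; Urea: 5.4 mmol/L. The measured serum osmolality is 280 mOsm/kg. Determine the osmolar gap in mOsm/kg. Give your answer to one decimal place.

Calculated osmolality = 2·Na + glucose + urea
= 2·135 + 4.8 + 5.4
= 270 + 4.80 + 5.40
= 280.2 mOsm/kg ≈ 280.2 mOsm/kg
Osmolar gap = measured − calculated = 280 − 280.2 = -0.2 mOsm/kg

-0.2 mOsm/kg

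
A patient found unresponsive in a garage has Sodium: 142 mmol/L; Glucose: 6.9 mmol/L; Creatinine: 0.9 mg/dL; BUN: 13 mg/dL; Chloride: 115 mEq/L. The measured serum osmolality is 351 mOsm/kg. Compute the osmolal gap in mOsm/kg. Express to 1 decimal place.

Calculated osmolality = 2·Na + glucose + BUN/2.8
= 2·142 + 6.9 + 13/2.8
= 284 + 6.90 + 4.64
= 295.54 mOsm/kg ≈ 295.5 mOsm/kg
Osmolar gap = measured − calculated = 351 − 295.5 = 55.5 mOsm/kg

55.5 mOsm/kg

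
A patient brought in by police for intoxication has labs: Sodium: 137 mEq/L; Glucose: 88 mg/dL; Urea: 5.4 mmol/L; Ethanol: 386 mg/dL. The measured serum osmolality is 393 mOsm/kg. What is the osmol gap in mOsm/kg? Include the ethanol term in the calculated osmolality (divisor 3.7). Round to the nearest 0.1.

Calculated osmolality = 2·Na + glucose/18 + urea + ethanol/3.7
= 2·137 + 88/18 + 5.4 + 386/3.7
= 274 + 4.89 + 5.40 + 104.32
= 388.61 mOsm/kg ≈ 388.6 mOsm/kg
Osmolar gap = measured − calculated = 393 − 388.6 = 4.4 mOsm/kg

4.4 mOsm/kg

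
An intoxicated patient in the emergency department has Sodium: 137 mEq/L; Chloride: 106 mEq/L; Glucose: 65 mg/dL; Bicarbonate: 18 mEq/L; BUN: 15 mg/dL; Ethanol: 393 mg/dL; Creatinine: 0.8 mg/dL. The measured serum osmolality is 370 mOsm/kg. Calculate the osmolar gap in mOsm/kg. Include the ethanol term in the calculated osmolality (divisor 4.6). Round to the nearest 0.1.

Calculated osmolality = 2·Na + glucose/18 + BUN/2.8 + ethanol/4.6
= 2·137 + 65/18 + 15/2.8 + 393/4.6
= 274 + 3.61 + 5.36 + 85.43
= 368.4 mOsm/kg ≈ 368.4 mOsm/kg
Osmolar gap = measured − calculated = 370 − 368.4 = 1.6 mOsm/kg

1.6 mOsm/kg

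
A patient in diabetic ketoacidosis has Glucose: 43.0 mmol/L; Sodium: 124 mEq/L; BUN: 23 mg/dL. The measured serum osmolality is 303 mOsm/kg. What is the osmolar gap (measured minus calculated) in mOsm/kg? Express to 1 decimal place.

Calculated osmolality = 2·Na + glucose + BUN/2.8
= 2·124 + 43 + 23/2.8
= 248 + 43 + 8.21
= 299.21 mOsm/kg ≈ 299.2 mOsm/kg
Osmolar gap = measured − calculated = 303 − 299.2 = 3.8 mOsm/kg

3.8 mOsm/kg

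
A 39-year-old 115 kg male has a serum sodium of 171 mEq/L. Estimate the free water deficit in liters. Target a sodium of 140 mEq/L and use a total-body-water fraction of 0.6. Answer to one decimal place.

15.3 L

TBW = 0.6 · 115 = 69 L
Free water deficit = TBW · (Na/140 − 1)
= 69 · (171/140 − 1)
= 69 · 0.2214
= 15.28 L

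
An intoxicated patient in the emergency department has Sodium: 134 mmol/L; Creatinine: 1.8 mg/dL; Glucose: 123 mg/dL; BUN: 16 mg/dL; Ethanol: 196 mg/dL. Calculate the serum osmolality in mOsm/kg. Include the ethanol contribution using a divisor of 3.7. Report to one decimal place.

333.5 mOsm/kg

Calculated osmolality = 2·Na + glucose/18 + BUN/2.8 + ethanol/3.7
= 2·134 + 123/18 + 16/2.8 + 196/3.7
= 268 + 6.83 + 5.71 + 52.97
= 333.51 mOsm/kg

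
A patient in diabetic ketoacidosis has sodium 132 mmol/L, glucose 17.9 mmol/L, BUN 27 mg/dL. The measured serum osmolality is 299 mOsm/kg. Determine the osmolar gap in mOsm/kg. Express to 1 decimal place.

Calculated osmolality = 2·Na + glucose + BUN/2.8
= 2·132 + 17.9 + 27/2.8
= 264 + 17.90 + 9.64
= 291.54 mOsm/kg ≈ 291.5 mOsm/kg
Osmolar gap = measured − calculated = 299 − 291.5 = 7.5 mOsm/kg

7.5 mOsm/kg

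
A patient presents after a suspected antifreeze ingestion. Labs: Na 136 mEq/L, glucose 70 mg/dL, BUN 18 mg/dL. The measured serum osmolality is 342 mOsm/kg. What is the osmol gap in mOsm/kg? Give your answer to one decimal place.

59.7 mOsm/kg

Calculated osmolality = 2·Na + glucose/18 + BUN/2.8
= 2·136 + 70/18 + 18/2.8
= 272 + 3.89 + 6.43
= 282.32 mOsm/kg ≈ 282.3 mOsm/kg
Osmolar gap = measured − calculated = 342 − 282.3 = 59.7 mOsm/kg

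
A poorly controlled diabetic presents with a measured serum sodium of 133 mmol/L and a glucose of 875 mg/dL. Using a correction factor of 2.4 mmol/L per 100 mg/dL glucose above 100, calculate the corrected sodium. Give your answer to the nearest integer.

152 mmol/L

Corrected Na = measured Na + 2.4 · (glucose − 100)/100
= 133 + 2.4 · (875 − 100)/100
= 133 + 18.6
= 151.6 mmol/L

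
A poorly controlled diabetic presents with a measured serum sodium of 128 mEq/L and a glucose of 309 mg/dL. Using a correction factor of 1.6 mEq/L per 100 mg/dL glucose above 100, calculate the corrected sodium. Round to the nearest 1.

131 mEq/L

Corrected Na = measured Na + 1.6 · (glucose − 100)/100
= 128 + 1.6 · (309 − 100)/100
= 128 + 3.3
= 131.3 mEq/L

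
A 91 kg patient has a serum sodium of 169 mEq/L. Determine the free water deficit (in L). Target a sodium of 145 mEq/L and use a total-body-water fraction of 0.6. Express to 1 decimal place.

TBW = 0.6 · 91 = 54.6 L
Free water deficit = TBW · (Na/145 − 1)
= 54.6 · (169/145 − 1)
= 54.6 · 0.1655
= 9.04 L

9.0 L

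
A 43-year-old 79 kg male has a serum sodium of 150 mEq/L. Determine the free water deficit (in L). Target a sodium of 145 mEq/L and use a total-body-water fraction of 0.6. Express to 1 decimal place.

1.6 L

TBW = 0.6 · 79 = 47.4 L
Free water deficit = TBW · (Na/145 − 1)
= 47.4 · (150/145 − 1)
= 47.4 · 0.0345
= 1.64 L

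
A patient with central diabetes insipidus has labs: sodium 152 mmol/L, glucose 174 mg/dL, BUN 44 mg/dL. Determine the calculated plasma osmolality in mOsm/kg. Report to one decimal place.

Calculated osmolality = 2·Na + glucose/18 + BUN/2.8
= 2·152 + 174/18 + 44/2.8
= 304 + 9.67 + 15.71
= 329.38 mOsm/kg

329.4 mOsm/kg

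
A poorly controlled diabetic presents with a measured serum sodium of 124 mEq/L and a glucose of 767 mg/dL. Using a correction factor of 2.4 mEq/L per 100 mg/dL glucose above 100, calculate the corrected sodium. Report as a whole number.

Corrected Na = measured Na + 2.4 · (glucose − 100)/100
= 124 + 2.4 · (767 − 100)/100
= 124 + 16
= 140 mEq/L

140 mEq/L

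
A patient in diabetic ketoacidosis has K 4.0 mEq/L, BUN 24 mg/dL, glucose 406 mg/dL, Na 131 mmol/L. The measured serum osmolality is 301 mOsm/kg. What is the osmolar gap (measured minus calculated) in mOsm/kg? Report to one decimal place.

7.9 mOsm/kg

Calculated osmolality = 2·Na + glucose/18 + BUN/2.8
= 2·131 + 406/18 + 24/2.8
= 262 + 22.56 + 8.57
= 293.13 mOsm/kg ≈ 293.1 mOsm/kg
Osmolar gap = measured − calculated = 301 − 293.1 = 7.9 mOsm/kg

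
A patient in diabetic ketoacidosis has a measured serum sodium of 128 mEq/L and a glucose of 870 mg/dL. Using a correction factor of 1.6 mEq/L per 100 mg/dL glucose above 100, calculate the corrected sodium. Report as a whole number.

Corrected Na = measured Na + 1.6 · (glucose − 100)/100
= 128 + 1.6 · (870 − 100)/100
= 128 + 12.3
= 140.3 mEq/L

140 mEq/L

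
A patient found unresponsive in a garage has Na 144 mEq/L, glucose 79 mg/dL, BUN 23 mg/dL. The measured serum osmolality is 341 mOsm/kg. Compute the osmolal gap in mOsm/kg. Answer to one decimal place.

40.4 mOsm/kg

Calculated osmolality = 2·Na + glucose/18 + BUN/2.8
= 2·144 + 79/18 + 23/2.8
= 288 + 4.39 + 8.21
= 300.6 mOsm/kg ≈ 300.6 mOsm/kg
Osmolar gap = measured − calculated = 341 − 300.6 = 40.4 mOsm/kg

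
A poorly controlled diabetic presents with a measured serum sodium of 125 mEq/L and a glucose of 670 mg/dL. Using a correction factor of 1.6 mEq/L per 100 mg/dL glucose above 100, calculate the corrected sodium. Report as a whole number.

Corrected Na = measured Na + 1.6 · (glucose − 100)/100
= 125 + 1.6 · (670 − 100)/100
= 125 + 9.1
= 134.1 mEq/L

134 mEq/L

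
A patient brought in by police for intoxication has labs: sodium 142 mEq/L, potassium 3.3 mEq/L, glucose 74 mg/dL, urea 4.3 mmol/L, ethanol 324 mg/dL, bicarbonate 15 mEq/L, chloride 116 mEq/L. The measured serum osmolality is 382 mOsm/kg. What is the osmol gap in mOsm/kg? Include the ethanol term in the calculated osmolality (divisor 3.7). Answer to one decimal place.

2.0 mOsm/kg

Calculated osmolality = 2·Na + glucose/18 + urea + ethanol/3.7
= 2·142 + 74/18 + 4.3 + 324/3.7
= 284 + 4.11 + 4.30 + 87.57
= 379.98 mOsm/kg ≈ 380.0 mOsm/kg
Osmolar gap = measured − calculated = 382 − 380.0 = 2.0 mOsm/kg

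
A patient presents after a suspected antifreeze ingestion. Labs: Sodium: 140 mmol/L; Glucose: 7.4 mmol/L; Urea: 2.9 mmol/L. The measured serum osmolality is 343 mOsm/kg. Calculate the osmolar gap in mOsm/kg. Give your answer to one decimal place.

Calculated osmolality = 2·Na + glucose + urea
= 2·140 + 7.4 + 2.9
= 280 + 7.40 + 2.90
= 290.3 mOsm/kg ≈ 290.3 mOsm/kg
Osmolar gap = measured − calculated = 343 − 290.3 = 52.7 mOsm/kg

52.7 mOsm/kg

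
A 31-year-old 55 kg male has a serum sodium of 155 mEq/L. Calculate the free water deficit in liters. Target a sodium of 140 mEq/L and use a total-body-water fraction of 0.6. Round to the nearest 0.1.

TBW = 0.6 · 55 = 33 L
Free water deficit = TBW · (Na/140 − 1)
= 33 · (155/140 − 1)
= 33 · 0.1071
= 3.53 L

3.5 L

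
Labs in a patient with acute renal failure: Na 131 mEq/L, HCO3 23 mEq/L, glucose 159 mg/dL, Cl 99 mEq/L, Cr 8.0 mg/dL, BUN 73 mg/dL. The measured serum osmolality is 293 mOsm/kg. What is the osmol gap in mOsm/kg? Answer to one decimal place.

-3.9 mOsm/kg

Calculated osmolality = 2·Na + glucose/18 + BUN/2.8
= 2·131 + 159/18 + 73/2.8
= 262 + 8.83 + 26.07
= 296.9 mOsm/kg ≈ 296.9 mOsm/kg
Osmolar gap = measured − calculated = 293 − 296.9 = -3.9 mOsm/kg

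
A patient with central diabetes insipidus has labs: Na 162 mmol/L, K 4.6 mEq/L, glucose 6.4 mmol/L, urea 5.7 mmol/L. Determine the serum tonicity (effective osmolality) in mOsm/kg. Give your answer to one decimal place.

330.4 mOsm/kg

Effective osmolality excludes urea (freely permeant across cell membranes):
2·Na + glucose
= 2·162 + 6.4
= 324 + 6.4
= 330.4 mOsm/kg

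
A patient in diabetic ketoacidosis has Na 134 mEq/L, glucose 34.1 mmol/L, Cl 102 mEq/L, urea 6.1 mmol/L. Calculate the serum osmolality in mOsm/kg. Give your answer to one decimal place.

Calculated osmolality = 2·Na + glucose + urea
= 2·134 + 34.1 + 6.1
= 268 + 34.10 + 6.10
= 308.2 mOsm/kg

308.2 mOsm/kg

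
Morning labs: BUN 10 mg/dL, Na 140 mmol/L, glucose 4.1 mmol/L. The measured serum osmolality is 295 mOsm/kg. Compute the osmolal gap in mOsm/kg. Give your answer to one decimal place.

Calculated osmolality = 2·Na + glucose + BUN/2.8
= 2·140 + 4.1 + 10/2.8
= 280 + 4.10 + 3.57
= 287.67 mOsm/kg ≈ 287.7 mOsm/kg
Osmolar gap = measured − calculated = 295 − 287.7 = 7.3 mOsm/kg

7.3 mOsm/kg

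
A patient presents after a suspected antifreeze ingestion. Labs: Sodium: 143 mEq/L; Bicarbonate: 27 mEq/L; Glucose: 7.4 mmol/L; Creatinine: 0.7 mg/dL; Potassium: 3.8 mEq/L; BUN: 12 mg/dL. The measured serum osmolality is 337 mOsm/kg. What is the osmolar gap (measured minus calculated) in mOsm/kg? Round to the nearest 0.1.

39.3 mOsm/kg

Calculated osmolality = 2·Na + glucose + BUN/2.8
= 2·143 + 7.4 + 12/2.8
= 286 + 7.40 + 4.29
= 297.69 mOsm/kg ≈ 297.7 mOsm/kg
Osmolar gap = measured − calculated = 337 − 297.7 = 39.3 mOsm/kg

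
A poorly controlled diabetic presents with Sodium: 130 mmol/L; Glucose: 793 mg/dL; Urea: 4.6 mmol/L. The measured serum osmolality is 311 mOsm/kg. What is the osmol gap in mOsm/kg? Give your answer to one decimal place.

2.3 mOsm/kg

Calculated osmolality = 2·Na + glucose/18 + urea
= 2·130 + 793/18 + 4.6
= 260 + 44.06 + 4.60
= 308.66 mOsm/kg ≈ 308.7 mOsm/kg
Osmolar gap = measured − calculated = 311 − 308.7 = 2.3 mOsm/kg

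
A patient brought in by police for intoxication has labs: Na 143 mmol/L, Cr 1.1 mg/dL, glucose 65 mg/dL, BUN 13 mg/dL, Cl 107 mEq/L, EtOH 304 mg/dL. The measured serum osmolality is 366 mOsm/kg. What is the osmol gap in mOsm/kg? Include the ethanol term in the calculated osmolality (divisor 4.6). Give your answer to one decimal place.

Calculated osmolality = 2·Na + glucose/18 + BUN/2.8 + ethanol/4.6
= 2·143 + 65/18 + 13/2.8 + 304/4.6
= 286 + 3.61 + 4.64 + 66.09
= 360.34 mOsm/kg ≈ 360.3 mOsm/kg
Osmolar gap = measured − calculated = 366 − 360.3 = 5.7 mOsm/kg

5.7 mOsm/kg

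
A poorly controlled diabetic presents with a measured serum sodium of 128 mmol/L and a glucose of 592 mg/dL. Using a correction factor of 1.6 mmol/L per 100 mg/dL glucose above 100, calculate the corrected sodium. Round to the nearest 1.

136 mmol/L

Corrected Na = measured Na + 1.6 · (glucose − 100)/100
= 128 + 1.6 · (592 − 100)/100
= 128 + 7.9
= 135.9 mmol/L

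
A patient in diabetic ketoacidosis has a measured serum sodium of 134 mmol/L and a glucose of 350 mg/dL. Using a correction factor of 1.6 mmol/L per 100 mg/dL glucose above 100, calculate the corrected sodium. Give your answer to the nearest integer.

138 mmol/L

Corrected Na = measured Na + 1.6 · (glucose − 100)/100
= 134 + 1.6 · (350 − 100)/100
= 134 + 4
= 138 mmol/L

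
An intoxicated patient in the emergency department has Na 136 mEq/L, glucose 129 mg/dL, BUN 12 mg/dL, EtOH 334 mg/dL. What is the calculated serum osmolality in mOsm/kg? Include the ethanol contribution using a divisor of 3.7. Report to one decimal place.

Calculated osmolality = 2·Na + glucose/18 + BUN/2.8 + ethanol/3.7
= 2·136 + 129/18 + 12/2.8 + 334/3.7
= 272 + 7.17 + 4.29 + 90.27
= 373.73 mOsm/kg

373.7 mOsm/kg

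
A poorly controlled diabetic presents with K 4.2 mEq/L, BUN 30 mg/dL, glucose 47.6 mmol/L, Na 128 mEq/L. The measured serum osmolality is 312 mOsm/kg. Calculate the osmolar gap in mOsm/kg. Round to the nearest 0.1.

-2.3 mOsm/kg

Calculated osmolality = 2·Na + glucose + BUN/2.8
= 2·128 + 47.6 + 30/2.8
= 256 + 47.60 + 10.71
= 314.31 mOsm/kg ≈ 314.3 mOsm/kg
Osmolar gap = measured − calculated = 312 − 314.3 = -2.3 mOsm/kg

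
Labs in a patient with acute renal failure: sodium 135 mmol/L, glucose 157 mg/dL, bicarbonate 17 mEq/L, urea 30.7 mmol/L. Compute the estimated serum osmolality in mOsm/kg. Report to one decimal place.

309.4 mOsm/kg

Calculated osmolality = 2·Na + glucose/18 + urea
= 2·135 + 157/18 + 30.7
= 270 + 8.72 + 30.70
= 309.42 mOsm/kg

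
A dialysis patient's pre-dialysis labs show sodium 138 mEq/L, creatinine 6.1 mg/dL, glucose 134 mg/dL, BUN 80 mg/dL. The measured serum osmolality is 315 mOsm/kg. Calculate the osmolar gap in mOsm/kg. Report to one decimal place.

Calculated osmolality = 2·Na + glucose/18 + BUN/2.8
= 2·138 + 134/18 + 80/2.8
= 276 + 7.44 + 28.57
= 312.01 mOsm/kg ≈ 312.0 mOsm/kg
Osmolar gap = measured − calculated = 315 − 312.0 = 3.0 mOsm/kg

3.0 mOsm/kg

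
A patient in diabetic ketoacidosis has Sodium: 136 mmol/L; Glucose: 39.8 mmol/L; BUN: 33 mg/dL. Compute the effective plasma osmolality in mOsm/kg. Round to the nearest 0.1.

Effective osmolality excludes urea (freely permeant across cell membranes):
2·Na + glucose
= 2·136 + 39.8
= 272 + 39.8
= 311.8 mOsm/kg

311.8 mOsm/kg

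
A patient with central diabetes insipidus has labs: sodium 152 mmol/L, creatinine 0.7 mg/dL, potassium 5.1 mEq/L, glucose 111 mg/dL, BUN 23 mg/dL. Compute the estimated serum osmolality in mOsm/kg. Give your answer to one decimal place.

Calculated osmolality = 2·Na + glucose/18 + BUN/2.8
= 2·152 + 111/18 + 23/2.8
= 304 + 6.17 + 8.21
= 318.38 mOsm/kg

318.4 mOsm/kg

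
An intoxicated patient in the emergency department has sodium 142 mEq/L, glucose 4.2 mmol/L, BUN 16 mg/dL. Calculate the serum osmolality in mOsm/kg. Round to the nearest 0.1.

Calculated osmolality = 2·Na + glucose + BUN/2.8
= 2·142 + 4.2 + 16/2.8
= 284 + 4.20 + 5.71
= 293.91 mOsm/kg

293.9 mOsm/kg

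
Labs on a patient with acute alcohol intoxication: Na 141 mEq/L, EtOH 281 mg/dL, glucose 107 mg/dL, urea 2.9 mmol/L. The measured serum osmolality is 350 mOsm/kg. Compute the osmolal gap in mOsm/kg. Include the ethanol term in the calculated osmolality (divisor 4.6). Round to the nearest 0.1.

-1.9 mOsm/kg

Calculated osmolality = 2·Na + glucose/18 + urea + ethanol/4.6
= 2·141 + 107/18 + 2.9 + 281/4.6
= 282 + 5.94 + 2.90 + 61.09
= 351.93 mOsm/kg ≈ 351.9 mOsm/kg
Osmolar gap = measured − calculated = 350 − 351.9 = -1.9 mOsm/kg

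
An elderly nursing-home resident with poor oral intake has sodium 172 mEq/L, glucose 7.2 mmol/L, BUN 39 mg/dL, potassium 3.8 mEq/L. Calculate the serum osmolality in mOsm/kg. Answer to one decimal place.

Calculated osmolality = 2·Na + glucose + BUN/2.8
= 2·172 + 7.2 + 39/2.8
= 344 + 7.20 + 13.93
= 365.13 mOsm/kg

365.1 mOsm/kg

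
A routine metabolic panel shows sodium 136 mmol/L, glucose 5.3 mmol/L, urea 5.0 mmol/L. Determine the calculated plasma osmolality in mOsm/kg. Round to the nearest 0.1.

282.3 mOsm/kg

Calculated osmolality = 2·Na + glucose + urea
= 2·136 + 5.3 + 5
= 272 + 5.30 + 5
= 282.3 mOsm/kg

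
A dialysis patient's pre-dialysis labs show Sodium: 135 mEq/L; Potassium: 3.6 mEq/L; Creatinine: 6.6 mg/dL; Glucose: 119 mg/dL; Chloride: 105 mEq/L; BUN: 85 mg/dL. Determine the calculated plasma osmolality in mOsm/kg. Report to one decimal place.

Calculated osmolality = 2·Na + glucose/18 + BUN/2.8
= 2·135 + 119/18 + 85/2.8
= 270 + 6.61 + 30.36
= 306.97 mOsm/kg

307.0 mOsm/kg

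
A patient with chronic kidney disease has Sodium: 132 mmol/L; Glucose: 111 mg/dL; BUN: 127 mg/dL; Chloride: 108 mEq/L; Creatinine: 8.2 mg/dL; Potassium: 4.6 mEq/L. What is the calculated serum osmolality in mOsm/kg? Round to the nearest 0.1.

Calculated osmolality = 2·Na + glucose/18 + BUN/2.8
= 2·132 + 111/18 + 127/2.8
= 264 + 6.17 + 45.36
= 315.53 mOsm/kg

315.5 mOsm/kg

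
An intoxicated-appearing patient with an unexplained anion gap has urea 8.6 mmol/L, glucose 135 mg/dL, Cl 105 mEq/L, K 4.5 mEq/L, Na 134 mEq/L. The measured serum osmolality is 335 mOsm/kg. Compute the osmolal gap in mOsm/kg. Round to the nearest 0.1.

50.9 mOsm/kg

Calculated osmolality = 2·Na + glucose/18 + urea
= 2·134 + 135/18 + 8.6
= 268 + 7.50 + 8.60
= 284.1 mOsm/kg ≈ 284.1 mOsm/kg
Osmolar gap = measured − calculated = 335 − 284.1 = 50.9 mOsm/kg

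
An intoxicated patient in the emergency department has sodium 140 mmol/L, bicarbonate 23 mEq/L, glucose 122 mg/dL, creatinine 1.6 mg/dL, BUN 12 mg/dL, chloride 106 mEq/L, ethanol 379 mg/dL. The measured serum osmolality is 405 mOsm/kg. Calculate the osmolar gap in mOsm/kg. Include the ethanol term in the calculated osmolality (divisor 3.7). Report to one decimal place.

Calculated osmolality = 2·Na + glucose/18 + BUN/2.8 + ethanol/3.7
= 2·140 + 122/18 + 12/2.8 + 379/3.7
= 280 + 6.78 + 4.29 + 102.43
= 393.5 mOsm/kg ≈ 393.5 mOsm/kg
Osmolar gap = measured − calculated = 405 − 393.5 = 11.5 mOsm/kg

11.5 mOsm/kg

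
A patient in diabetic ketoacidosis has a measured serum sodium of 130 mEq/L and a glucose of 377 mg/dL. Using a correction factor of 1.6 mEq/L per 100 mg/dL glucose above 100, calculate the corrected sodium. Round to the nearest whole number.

Corrected Na = measured Na + 1.6 · (glucose − 100)/100
= 130 + 1.6 · (377 − 100)/100
= 130 + 4.4
= 134.4 mEq/L

134 mEq/L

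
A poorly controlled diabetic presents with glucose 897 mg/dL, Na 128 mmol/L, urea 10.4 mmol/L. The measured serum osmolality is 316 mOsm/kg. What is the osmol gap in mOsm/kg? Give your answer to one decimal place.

Calculated osmolality = 2·Na + glucose/18 + urea
= 2·128 + 897/18 + 10.4
= 256 + 49.83 + 10.40
= 316.23 mOsm/kg ≈ 316.2 mOsm/kg
Osmolar gap = measured − calculated = 316 − 316.2 = -0.2 mOsm/kg

-0.2 mOsm/kg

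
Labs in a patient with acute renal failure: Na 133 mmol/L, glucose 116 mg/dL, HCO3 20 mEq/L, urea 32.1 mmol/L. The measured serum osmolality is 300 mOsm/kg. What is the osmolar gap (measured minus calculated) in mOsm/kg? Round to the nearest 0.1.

-4.5 mOsm/kg

Calculated osmolality = 2·Na + glucose/18 + urea
= 2·133 + 116/18 + 32.1
= 266 + 6.44 + 32.10
= 304.54 mOsm/kg ≈ 304.5 mOsm/kg
Osmolar gap = measured − calculated = 300 − 304.5 = -4.5 mOsm/kg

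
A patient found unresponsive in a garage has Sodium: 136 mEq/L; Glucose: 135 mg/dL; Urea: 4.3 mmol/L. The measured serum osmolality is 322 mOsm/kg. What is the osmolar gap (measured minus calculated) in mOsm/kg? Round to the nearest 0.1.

Calculated osmolality = 2·Na + glucose/18 + urea
= 2·136 + 135/18 + 4.3
= 272 + 7.50 + 4.30
= 283.8 mOsm/kg ≈ 283.8 mOsm/kg
Osmolar gap = measured − calculated = 322 − 283.8 = 38.2 mOsm/kg

38.2 mOsm/kg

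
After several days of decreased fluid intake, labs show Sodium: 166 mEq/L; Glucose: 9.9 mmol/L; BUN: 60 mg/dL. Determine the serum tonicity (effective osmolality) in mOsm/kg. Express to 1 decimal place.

Effective osmolality excludes urea (freely permeant across cell membranes):
2·Na + glucose
= 2·166 + 9.9
= 332 + 9.9
= 341.9 mOsm/kg

341.9 mOsm/kg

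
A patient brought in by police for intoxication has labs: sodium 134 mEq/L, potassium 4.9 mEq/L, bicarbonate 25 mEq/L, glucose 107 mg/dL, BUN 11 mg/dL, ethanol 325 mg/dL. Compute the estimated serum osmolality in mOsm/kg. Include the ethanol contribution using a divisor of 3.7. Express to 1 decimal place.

Calculated osmolality = 2·Na + glucose/18 + BUN/2.8 + ethanol/3.7
= 2·134 + 107/18 + 11/2.8 + 325/3.7
= 268 + 5.94 + 3.93 + 87.84
= 365.71 mOsm/kg

365.7 mOsm/kg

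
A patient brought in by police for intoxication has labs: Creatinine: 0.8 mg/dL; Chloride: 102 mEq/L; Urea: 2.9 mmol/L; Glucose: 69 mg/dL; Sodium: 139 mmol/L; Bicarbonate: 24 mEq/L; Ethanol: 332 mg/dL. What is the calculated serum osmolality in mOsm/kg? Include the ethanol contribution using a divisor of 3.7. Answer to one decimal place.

374.5 mOsm/kg

Calculated osmolality = 2·Na + glucose/18 + urea + ethanol/3.7
= 2·139 + 69/18 + 2.9 + 332/3.7
= 278 + 3.83 + 2.90 + 89.73
= 374.46 mOsm/kg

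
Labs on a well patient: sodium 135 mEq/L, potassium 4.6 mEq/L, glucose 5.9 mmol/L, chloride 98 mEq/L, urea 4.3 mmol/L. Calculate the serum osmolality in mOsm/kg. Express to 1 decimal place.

Calculated osmolality = 2·Na + glucose + urea
= 2·135 + 5.9 + 4.3
= 270 + 5.90 + 4.30
= 280.2 mOsm/kg

280.2 mOsm/kg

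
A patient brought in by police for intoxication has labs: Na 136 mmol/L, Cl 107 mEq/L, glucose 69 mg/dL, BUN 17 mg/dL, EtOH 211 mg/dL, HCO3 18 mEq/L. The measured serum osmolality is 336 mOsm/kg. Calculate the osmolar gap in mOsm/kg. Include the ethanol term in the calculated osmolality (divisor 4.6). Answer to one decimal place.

Calculated osmolality = 2·Na + glucose/18 + BUN/2.8 + ethanol/4.6
= 2·136 + 69/18 + 17/2.8 + 211/4.6
= 272 + 3.83 + 6.07 + 45.87
= 327.77 mOsm/kg ≈ 327.8 mOsm/kg
Osmolar gap = measured − calculated = 336 − 327.8 = 8.2 mOsm/kg

8.2 mOsm/kg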